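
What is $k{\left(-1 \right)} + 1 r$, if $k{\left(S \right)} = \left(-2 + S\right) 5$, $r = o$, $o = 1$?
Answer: $-14$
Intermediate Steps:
$r = 1$
$k{\left(S \right)} = -10 + 5 S$
$k{\left(-1 \right)} + 1 r = \left(-10 + 5 \left(-1\right)\right) + 1 \cdot 1 = \left(-10 - 5\right) + 1 = -15 + 1 = -14$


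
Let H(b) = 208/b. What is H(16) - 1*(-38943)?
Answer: 38956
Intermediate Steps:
H(16) - 1*(-38943) = 208/16 - 1*(-38943) = 208*(1/16) + 38943 = 13 + 38943 = 38956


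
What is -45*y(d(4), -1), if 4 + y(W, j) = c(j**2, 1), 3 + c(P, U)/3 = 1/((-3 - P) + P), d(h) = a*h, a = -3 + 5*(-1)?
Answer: 630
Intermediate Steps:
a = -8 (a = -3 - 5 = -8)
d(h) = -8*h
c(P, U) = -10 (c(P, U) = -9 + 3/((-3 - P) + P) = -9 + 3/(-3) = -9 + 3*(-1/3) = -9 - 1 = -10)
y(W, j) = -14 (y(W, j) = -4 - 10 = -14)
-45*y(d(4), -1) = -45*(-14) = 630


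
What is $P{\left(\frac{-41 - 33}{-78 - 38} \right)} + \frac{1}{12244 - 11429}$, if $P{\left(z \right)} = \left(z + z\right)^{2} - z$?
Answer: $\frac{1358657}{1370830} \approx 0.99112$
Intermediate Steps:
$P{\left(z \right)} = - z + 4 z^{2}$ ($P{\left(z \right)} = \left(2 z\right)^{2} - z = 4 z^{2} - z = - z + 4 z^{2}$)
$P{\left(\frac{-41 - 33}{-78 - 38} \right)} + \frac{1}{12244 - 11429} = \frac{-41 - 33}{-78 - 38} \left(-1 + 4 \frac{-41 - 33}{-78 - 38}\right) + \frac{1}{12244 - 11429} = - \frac{74}{-116} \left(-1 + 4 \left(- \frac{74}{-116}\right)\right) + \frac{1}{815} = \left(-74\right) \left(- \frac{1}{116}\right) \left(-1 + 4 \left(\left(-74\right) \left(- \frac{1}{116}\right)\right)\right) + \frac{1}{815} = \frac{37 \left(-1 + 4 \cdot \frac{37}{58}\right)}{58} + \frac{1}{815} = \frac{37 \left(-1 + \frac{74}{29}\right)}{58} + \frac{1}{815} = \frac{37}{58} \cdot \frac{45}{29} + \frac{1}{815} = \frac{1665}{1682} + \frac{1}{815} = \frac{1358657}{1370830}$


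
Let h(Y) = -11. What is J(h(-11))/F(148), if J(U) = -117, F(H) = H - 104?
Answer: -117/44 ≈ -2.6591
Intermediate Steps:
F(H) = -104 + H
J(h(-11))/F(148) = -117/(-104 + 148) = -117/44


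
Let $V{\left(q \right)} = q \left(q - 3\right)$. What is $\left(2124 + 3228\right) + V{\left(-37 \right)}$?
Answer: $6832$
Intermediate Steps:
$V{\left(q \right)} = q \left(-3 + q\right)$
$\left(2124 + 3228\right) + V{\left(-37 \right)} = \left(2124 + 3228\right) - 37 \left(-3 - 37\right) = 5352 - -1480 = 5352 + 1480 = 6832$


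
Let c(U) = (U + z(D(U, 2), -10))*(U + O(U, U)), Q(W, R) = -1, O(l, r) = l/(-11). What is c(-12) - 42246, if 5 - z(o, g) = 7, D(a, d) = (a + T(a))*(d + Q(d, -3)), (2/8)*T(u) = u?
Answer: -463026/11 ≈ -42093.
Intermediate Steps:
O(l, r) = -l/11 (O(l, r) = l*(-1/11) = -l/11)
T(u) = 4*u
D(a, d) = 5*a*(-1 + d) (D(a, d) = (a + 4*a)*(d - 1) = (5*a)*(-1 + d) = 5*a*(-1 + d))
z(o, g) = -2 (z(o, g) = 5 - 1*7 = 5 - 7 = -2)
c(U) = 10*U*(-2 + U)/11 (c(U) = (U - 2)*(U - U/11) = (-2 + U)*(10*U/11) = 10*U*(-2 + U)/11)
c(-12) - 42246 = (10/11)*(-12)*(-2 - 12) - 42246 = (10/11)*(-12)*(-14) - 42246 = 1680/11 - 42246 = -463026/11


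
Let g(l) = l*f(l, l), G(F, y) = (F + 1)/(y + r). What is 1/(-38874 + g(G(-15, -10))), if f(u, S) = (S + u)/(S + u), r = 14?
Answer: -2/77755 ≈ -2.5722e-5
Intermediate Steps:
f(u, S) = 1
G(F, y) = (1 + F)/(14 + y) (G(F, y) = (F + 1)/(y + 14) = (1 + F)/(14 + y))
g(l) = l (g(l) = l*1 = l)
1/(-38874 + g(G(-15, -10))) = 1/(-38874 + (1 - 15)/(14 - 10)) = 1/(-38874 - 14/4) = 1/(-38874 + (¼)*(-14)) = 1/(-38874 - 7/2) = 1/(-77755/2) = -2/77755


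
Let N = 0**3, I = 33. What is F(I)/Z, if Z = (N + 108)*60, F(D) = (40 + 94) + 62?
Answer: 49/1620 ≈ 0.030247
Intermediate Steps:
N = 0
F(D) = 196 (F(D) = 134 + 62 = 196)
Z = 6480 (Z = (0 + 108)*60 = 108*60 = 6480)
F(I)/Z = 196/6480 = 196*(1/6480) = 49/1620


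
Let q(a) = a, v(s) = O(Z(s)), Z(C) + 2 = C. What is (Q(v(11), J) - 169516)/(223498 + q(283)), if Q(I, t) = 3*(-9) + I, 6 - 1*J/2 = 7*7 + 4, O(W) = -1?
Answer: -169544/223781 ≈ -0.75763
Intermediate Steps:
Z(C) = -2 + C
J = -94 (J = 12 - 2*(7*7 + 4) = 12 - 2*(49 + 4) = 12 - 2*53 = 12 - 106 = -94)
v(s) = -1
Q(I, t) = -27 + I
(Q(v(11), J) - 169516)/(223498 + q(283)) = ((-27 - 1) - 169516)/(223498 + 283) = (-28 - 169516)/223781 = -169544*1/223781 = -169544/223781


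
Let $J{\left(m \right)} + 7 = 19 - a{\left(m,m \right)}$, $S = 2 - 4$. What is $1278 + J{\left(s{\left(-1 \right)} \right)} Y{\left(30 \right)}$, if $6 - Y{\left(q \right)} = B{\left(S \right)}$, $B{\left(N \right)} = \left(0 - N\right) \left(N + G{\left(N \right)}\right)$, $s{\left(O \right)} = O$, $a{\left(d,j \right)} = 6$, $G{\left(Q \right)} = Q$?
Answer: $1362$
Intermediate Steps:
$S = -2$
$B{\left(N \right)} = - 2 N^{2}$ ($B{\left(N \right)} = \left(0 - N\right) \left(N + N\right) = - N 2 N = - 2 N^{2}$)
$Y{\left(q \right)} = 14$ ($Y{\left(q \right)} = 6 - - 2 \left(-2\right)^{2} = 6 - \left(-2\right) 4 = 6 - -8 = 6 + 8 = 14$)
$J{\left(m \right)} = 6$ ($J{\left(m \right)} = -7 + \left(19 - 6\right) = -7 + 13 = 6$)
$1278 + J{\left(s{\left(-1 \right)} \right)} Y{\left(30 \right)} = 1278 + 6 \cdot 14 = 1278 + 84 = 1362$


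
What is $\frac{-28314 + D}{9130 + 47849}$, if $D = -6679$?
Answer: $- \frac{34993}{56979} \approx -0.61414$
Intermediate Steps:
$\frac{-28314 + D}{9130 + 47849} = \frac{-28314 - 6679}{9130 + 47849} = - \frac{34993}{56979}$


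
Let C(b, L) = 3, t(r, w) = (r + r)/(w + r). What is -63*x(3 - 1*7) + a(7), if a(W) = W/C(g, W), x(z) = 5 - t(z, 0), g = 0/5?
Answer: -560/3 ≈ -186.67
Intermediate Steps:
t(r, w) = 2*r/(r + w) (t(r, w) = (2*r)/(r + w) = 2*r/(r + w))
g = 0 (g = 0*(1/5) = 0)
x(z) = 3 (x(z) = 5 - 2*z/(z + 0) = 5 - 2*z/z = 5 - 1*2 = 5 - 2 = 3)
a(W) = W/3
-63*x(3 - 1*7) + a(7) = -63*3 + (1/3)*7 = -189 + 7/3 = -560/3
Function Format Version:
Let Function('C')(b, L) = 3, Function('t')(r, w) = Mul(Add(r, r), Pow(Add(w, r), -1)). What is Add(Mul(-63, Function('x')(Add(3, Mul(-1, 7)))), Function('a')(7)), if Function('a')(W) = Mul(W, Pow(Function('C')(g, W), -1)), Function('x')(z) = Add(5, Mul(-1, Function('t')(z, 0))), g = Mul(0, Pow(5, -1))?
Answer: Rational(-560, 3) ≈ -186.67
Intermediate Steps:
Function('t')(r, w) = Mul(2, r, Pow(Add(r, w), -1)) (Function('t')(r, w) = Mul(Mul(2, r), Pow(Add(r, w), -1)) = Mul(2, r, Pow(Add(r, w), -1)))
g = 0 (g = Mul(0, Rational(1, 5)) = 0)
Function('x')(z) = 3 (Function('x')(z) = Add(5, Mul(-1, Mul(2, z, Pow(Add(z, 0), -1)))) = Add(5, Mul(-1, Mul(2, z, Pow(z, -1)))) = Add(5, Mul(-1, 2)) = Add(5, -2) = 3)
Function('a')(W) = Mul(Rational(1, 3), W) (Function('a')(W) = Mul(W, Pow(3, -1)) = Mul(W, Rational(1, 3)) = Mul(Rational(1, 3), W))
Add(Mul(-63, Function('x')(Add(3, Mul(-1, 7)))), Function('a')(7)) = Add(Mul(-63, 3), Mul(Rational(1, 3), 7)) = Add(-189, Rational(7, 3)) = Rational(-560, 3)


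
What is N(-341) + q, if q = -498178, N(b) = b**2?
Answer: -381897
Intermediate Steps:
N(-341) + q = (-341)**2 - 498178 = 116281 - 498178 = -381897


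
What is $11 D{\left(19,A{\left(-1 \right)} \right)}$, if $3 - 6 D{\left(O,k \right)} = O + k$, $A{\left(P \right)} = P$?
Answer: $- \frac{55}{2} \approx -27.5$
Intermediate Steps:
$D{\left(O,k \right)} = \frac{1}{2} - \frac{O}{6} - \frac{k}{6}$ ($D{\left(O,k \right)} = \frac{1}{2} - \frac{O + k}{6} = \frac{1}{2} - \left(\frac{O}{6} + \frac{k}{6}\right) = \frac{1}{2} - \frac{O}{6} - \frac{k}{6}$)
$11 D{\left(19,A{\left(-1 \right)} \right)} = 11 \left(\frac{1}{2} - \frac{19}{6} - - \frac{1}{6}\right) = 11 \left(\frac{1}{2} - \frac{19}{6} + \frac{1}{6}\right) = 11 \left(- \frac{5}{2}\right) = - \frac{55}{2}$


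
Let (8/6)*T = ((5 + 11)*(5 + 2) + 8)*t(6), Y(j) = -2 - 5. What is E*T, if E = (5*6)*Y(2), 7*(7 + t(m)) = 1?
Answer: 129600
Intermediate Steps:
t(m) = -48/7 (t(m) = -7 + (1/7)*1 = -7 + 1/7 = -48/7)
Y(j) = -7
E = -210 (E = (5*6)*(-7) = 30*(-7) = -210)
T = -4320/7 (T = 3*(((5 + 11)*(5 + 2) + 8)*(-48/7))/4 = 3*((16*7 + 8)*(-48/7))/4 = 3*((112 + 8)*(-48/7))/4 = 3*(120*(-48/7))/4 = (3/4)*(-5760/7) = -4320/7 ≈ -617.14)
E*T = -210*(-4320/7) = 129600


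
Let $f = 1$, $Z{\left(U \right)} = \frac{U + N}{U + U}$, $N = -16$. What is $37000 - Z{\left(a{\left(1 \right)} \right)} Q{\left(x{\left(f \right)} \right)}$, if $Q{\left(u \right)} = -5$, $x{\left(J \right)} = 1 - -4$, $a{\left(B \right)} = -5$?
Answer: $\frac{74021}{2} \approx 37011.0$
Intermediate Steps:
$Z{\left(U \right)} = \frac{-16 + U}{2 U}$ ($Z{\left(U \right)} = \frac{U - 16}{U + U} = \frac{-16 + U}{2 U}$)
$x{\left(J \right)} = 5$ ($x{\left(J \right)} = 1 + 4 = 5$)
$37000 - Z{\left(a{\left(1 \right)} \right)} Q{\left(x{\left(f \right)} \right)} = 37000 - \frac{-16 - 5}{2 \left(-5\right)} \left(-5\right) = 37000 - \frac{1}{2} \left(- \frac{1}{5}\right) \left(-21\right) \left(-5\right) = 37000 - \frac{21}{10} \left(-5\right) = 37000 - - \frac{21}{2} = 37000 + \frac{21}{2} = \frac{74021}{2}$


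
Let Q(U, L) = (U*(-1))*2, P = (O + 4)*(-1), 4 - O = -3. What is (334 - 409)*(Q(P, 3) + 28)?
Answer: -3750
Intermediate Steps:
O = 7 (O = 4 - 1*(-3) = 4 + 3 = 7)
P = -11 (P = (7 + 4)*(-1) = 11*(-1) = -11)
Q(U, L) = -2*U (Q(U, L) = -U*2 = -2*U)
(334 - 409)*(Q(P, 3) + 28) = (334 - 409)*(-2*(-11) + 28) = -75*(22 + 28) = -75*50 = -3750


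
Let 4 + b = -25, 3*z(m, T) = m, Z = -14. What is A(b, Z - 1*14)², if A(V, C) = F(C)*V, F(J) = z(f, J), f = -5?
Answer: 21025/9 ≈ 2336.1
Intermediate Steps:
z(m, T) = m/3
b = -29 (b = -4 - 25 = -29)
F(J) = -5/3 (F(J) = (⅓)*(-5) = -5/3)
A(V, C) = -5*V/3
A(b, Z - 1*14)² = (-5/3*(-29))² = (145/3)² = 21025/9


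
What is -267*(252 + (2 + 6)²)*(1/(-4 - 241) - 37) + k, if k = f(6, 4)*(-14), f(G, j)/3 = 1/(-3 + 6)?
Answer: 764913122/245 ≈ 3.1221e+6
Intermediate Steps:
f(G, j) = 1 (f(G, j) = 3/(-3 + 6) = 3/3 = 3*(⅓) = 1)
k = -14 (k = 1*(-14) = -14)
-267*(252 + (2 + 6)²)*(1/(-4 - 241) - 37) + k = -267*(252 + (2 + 6)²)*(1/(-4 - 241) - 37) - 14 = -267*(252 + 8²)*(1/(-245) - 37) - 14 = -267*(252 + 64)*(-1/245 - 37) - 14 = -84372*(-9066)/245 - 14 = -267*(-2864856/245) - 14 = 764916552/245 - 14 = 764913122/245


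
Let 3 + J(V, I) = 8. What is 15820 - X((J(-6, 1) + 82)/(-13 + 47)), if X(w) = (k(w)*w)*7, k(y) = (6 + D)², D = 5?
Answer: 464191/34 ≈ 13653.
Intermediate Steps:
J(V, I) = 5 (J(V, I) = -3 + 8 = 5)
k(y) = 121 (k(y) = (6 + 5)² = 11² = 121)
X(w) = 847*w (X(w) = (121*w)*7 = 847*w)
15820 - X((J(-6, 1) + 82)/(-13 + 47)) = 15820 - 847*(5 + 82)/(-13 + 47) = 15820 - 847*87/34 = 15820 - 1*73689/34 = 15820 - 73689/34 = 464191/34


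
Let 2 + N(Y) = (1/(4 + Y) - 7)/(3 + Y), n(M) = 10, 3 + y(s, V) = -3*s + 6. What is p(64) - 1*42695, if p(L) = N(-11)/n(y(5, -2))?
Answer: -11954631/280 ≈ -42695.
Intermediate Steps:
y(s, V) = 3 - 3*s (y(s, V) = -3 + (-3*s + 6) = -3 + (6 - 3*s) = 3 - 3*s)
N(Y) = -2 + (-7 + 1/(4 + Y))/(3 + Y) (N(Y) = -2 + (1/(4 + Y) - 7)/(3 + Y) = -2 + (-7 + 1/(4 + Y))/(3 + Y))
p(L) = -31/280 (p(L) = ((-51 - 21*(-11) - 2*(-11)²)/(12 + (-11)² + 7*(-11)))/10 = ((-51 + 231 - 2*121)/(12 + 121 - 77))*(⅒) = ((-51 + 231 - 242)/56)*(⅒) = ((1/56)*(-62))*(⅒) = -31/28*⅒ = -31/280)
p(64) - 1*42695 = -31/280 - 1*42695 = -31/280 - 42695 = -11954631/280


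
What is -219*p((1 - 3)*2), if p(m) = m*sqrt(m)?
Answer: 1752*I ≈ 1752.0*I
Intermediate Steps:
p(m) = m**(3/2)
-219*p((1 - 3)*2) = -219*2*sqrt(2)*(1 - 3)**(3/2) = -219*(-8*I) = -(-1752)*I = 1752*I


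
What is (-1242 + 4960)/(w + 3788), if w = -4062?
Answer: -1859/137 ≈ -13.569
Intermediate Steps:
(-1242 + 4960)/(w + 3788) = (-1242 + 4960)/(-4062 + 3788) = 3718/(-274) = 3718*(-1/274) = -1859/137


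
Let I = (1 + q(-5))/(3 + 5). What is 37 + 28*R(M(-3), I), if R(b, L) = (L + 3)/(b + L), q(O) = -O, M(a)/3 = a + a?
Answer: 711/23 ≈ 30.913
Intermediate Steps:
M(a) = 6*a (M(a) = 3*(a + a) = 3*(2*a) = 6*a)
I = 3/4 (I = (1 - 1*(-5))/(3 + 5) = (1 + 5)/8 = 6*(1/8) = 3/4 ≈ 0.75000)
R(b, L) = (3 + L)/(L + b)
37 + 28*R(M(-3), I) = 37 + 28*((3 + 3/4)/(3/4 + 6*(-3))) = 37 + 28*((15/4)/(3/4 - 18)) = 37 + 28*((15/4)/(-69/4)) = 37 + 28*(-4/69*15/4) = 37 + 28*(-5/23) = 37 - 140/23 = 711/23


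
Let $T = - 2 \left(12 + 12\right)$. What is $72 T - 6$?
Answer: $-3462$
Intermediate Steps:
$T = -48$ ($T = \left(-2\right) 24 = -48$)
$72 T - 6 = 72 \left(-48\right) - 6 = -3456 - 6 = -3462$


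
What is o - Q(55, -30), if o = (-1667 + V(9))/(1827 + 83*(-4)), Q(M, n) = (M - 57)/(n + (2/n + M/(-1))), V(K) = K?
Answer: -1080229/953810 ≈ -1.1325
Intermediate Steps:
Q(M, n) = (-57 + M)/(n - M + 2/n) (Q(M, n) = (-57 + M)/(n + (2/n + M*(-1))) = (-57 + M)/(n + (2/n - M)) = (-57 + M)/(n + (-M + 2/n)) = (-57 + M)/(n - M + 2/n))
o = -1658/1495 (o = (-1667 + 9)/(1827 + 83*(-4)) = -1658/(1827 - 332) = -1658/1495 ≈ -1.1090)
o - Q(55, -30) = -1658/1495 - (-30)*(-57 + 55)/(2 + (-30)**2 - 1*55*(-30)) = -1658/1495 - (-30)*(-2)/(2 + 900 + 1650) = -1658/1495 - (-30)*(-2)/2552 = -1658/1495 - 1*15/638 = -1658/1495 - 15/638 = -1080229/953810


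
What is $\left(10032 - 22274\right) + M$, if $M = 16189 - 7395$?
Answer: $-3448$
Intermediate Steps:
$M = 8794$
$\left(10032 - 22274\right) + M = \left(10032 - 22274\right) + 8794 = -12242 + 8794 = -3448$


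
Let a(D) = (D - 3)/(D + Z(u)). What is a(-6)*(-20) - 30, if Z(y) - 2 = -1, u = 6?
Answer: -66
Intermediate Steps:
Z(y) = 1 (Z(y) = 2 - 1 = 1)
a(D) = (-3 + D)/(1 + D) (a(D) = (D - 3)/(D + 1) = (-3 + D)/(1 + D))
a(-6)*(-20) - 30 = ((-3 - 6)/(1 - 6))*(-20) - 30 = (-9/(-5))*(-20) - 30 = -⅕*(-9)*(-20) - 30 = (9/5)*(-20) - 30 = -36 - 30 = -66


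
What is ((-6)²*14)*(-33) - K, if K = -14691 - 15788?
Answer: 13847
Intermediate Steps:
K = -30479
((-6)²*14)*(-33) - K = ((-6)²*14)*(-33) - 1*(-30479) = (36*14)*(-33) + 30479 = 504*(-33) + 30479 = -16632 + 30479 = 13847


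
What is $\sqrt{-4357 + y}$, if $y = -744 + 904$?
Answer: $i \sqrt{4197} \approx 64.784 i$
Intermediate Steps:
$y = 160$
$\sqrt{-4357 + y} = \sqrt{-4357 + 160} = \sqrt{-4197} = i \sqrt{4197}$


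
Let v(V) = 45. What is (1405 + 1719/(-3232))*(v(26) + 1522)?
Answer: 7112990647/3232 ≈ 2.2008e+6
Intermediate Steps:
(1405 + 1719/(-3232))*(v(26) + 1522) = (1405 + 1719/(-3232))*(45 + 1522) = (1405 + 1719*(-1/3232))*1567 = (1405 - 1719/3232)*1567 = (4539241/3232)*1567 = 7112990647/3232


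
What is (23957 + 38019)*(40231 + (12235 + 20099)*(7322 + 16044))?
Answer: 46826368094600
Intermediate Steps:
(23957 + 38019)*(40231 + (12235 + 20099)*(7322 + 16044)) = 61976*(40231 + 32334*23366) = 61976*(40231 + 755516244) = 61976*755556475 = 46826368094600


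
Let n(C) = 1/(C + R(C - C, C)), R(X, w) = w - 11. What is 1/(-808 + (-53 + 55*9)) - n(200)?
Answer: -755/142374 ≈ -0.0053029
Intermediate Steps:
R(X, w) = -11 + w
n(C) = 1/(-11 + 2*C) (n(C) = 1/(C + (-11 + C)) = 1/(-11 + 2*C))
1/(-808 + (-53 + 55*9)) - n(200) = 1/(-808 + (-53 + 55*9)) - 1/(-11 + 2*200) = 1/(-808 + (-53 + 495)) - 1/(-11 + 400) = 1/(-808 + 442) - 1/389 = 1/(-366) - 1*1/389 = -1/366 - 1/389 = -755/142374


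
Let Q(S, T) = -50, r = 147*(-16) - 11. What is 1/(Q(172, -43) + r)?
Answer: -1/2413 ≈ -0.00041442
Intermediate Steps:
r = -2363 (r = -2352 - 11 = -2363)
1/(Q(172, -43) + r) = 1/(-50 - 2363) = 1/(-2413) = -1/2413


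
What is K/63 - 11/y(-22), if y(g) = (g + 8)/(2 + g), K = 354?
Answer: -212/21 ≈ -10.095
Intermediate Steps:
y(g) = (8 + g)/(2 + g)
K/63 - 11/y(-22) = 354/63 - 11*(2 - 22)/(8 - 22) = 354*(1/63) - 11/(-14/(-20)) = 118/21 - 11/((-1/20*(-14))) = 118/21 - 11/7/10 = 118/21 - 11*10/7 = 118/21 - 110/7 = -212/21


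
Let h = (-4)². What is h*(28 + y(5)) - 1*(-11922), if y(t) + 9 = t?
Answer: 12306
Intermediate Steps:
y(t) = -9 + t
h = 16
h*(28 + y(5)) - 1*(-11922) = 16*(28 + (-9 + 5)) - 1*(-11922) = 16*(28 - 4) + 11922 = 16*24 + 11922 = 384 + 11922 = 12306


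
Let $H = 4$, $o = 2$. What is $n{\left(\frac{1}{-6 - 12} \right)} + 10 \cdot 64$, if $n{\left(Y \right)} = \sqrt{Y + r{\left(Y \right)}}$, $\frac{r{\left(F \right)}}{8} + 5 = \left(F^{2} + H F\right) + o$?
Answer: $640 + \frac{i \sqrt{8362}}{18} \approx 640.0 + 5.0802 i$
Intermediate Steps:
$r{\left(F \right)} = -24 + 8 F^{2} + 32 F$ ($r{\left(F \right)} = -40 + 8 \left(\left(F^{2} + 4 F\right) + 2\right) = -40 + 8 \left(2 + F^{2} + 4 F\right) = -40 + \left(16 + 8 F^{2} + 32 F\right) = -24 + 8 F^{2} + 32 F$)
$n{\left(Y \right)} = \sqrt{-24 + 8 Y^{2} + 33 Y}$ ($n{\left(Y \right)} = \sqrt{Y + \left(-24 + 8 Y^{2} + 32 Y\right)} = \sqrt{-24 + 8 Y^{2} + 33 Y}$)
$n{\left(\frac{1}{-6 - 12} \right)} + 10 \cdot 64 = \sqrt{-24 + 8 \left(\frac{1}{-6 - 12}\right)^{2} + \frac{33}{-6 - 12}} + 10 \cdot 64 = \sqrt{-24 + 8 \left(\frac{1}{-18}\right)^{2} + \frac{33}{-18}} + 640 = \sqrt{-24 + 8 \left(- \frac{1}{18}\right)^{2} + 33 \left(- \frac{1}{18}\right)} + 640 = \sqrt{-24 + 8 \cdot \frac{1}{324} - \frac{11}{6}} + 640 = \sqrt{-24 + \frac{2}{81} - \frac{11}{6}} + 640 = \sqrt{- \frac{4181}{162}} + 640 = \frac{i \sqrt{8362}}{18} + 640 = 640 + \frac{i \sqrt{8362}}{18}$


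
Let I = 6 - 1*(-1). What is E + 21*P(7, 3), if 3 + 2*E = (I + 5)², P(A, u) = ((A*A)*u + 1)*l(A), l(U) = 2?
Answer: 12573/2 ≈ 6286.5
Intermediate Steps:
I = 7 (I = 6 + 1 = 7)
P(A, u) = 2 + 2*u*A² (P(A, u) = ((A*A)*u + 1)*2 = (A²*u + 1)*2 = (u*A² + 1)*2 = (1 + u*A²)*2 = 2 + 2*u*A²)
E = 141/2 (E = -3/2 + (7 + 5)²/2 = -3/2 + (½)*12² = -3/2 + (½)*144 = -3/2 + 72 = 141/2 ≈ 70.500)
E + 21*P(7, 3) = 141/2 + 21*(2 + 2*3*7²) = 141/2 + 21*(2 + 2*3*49) = 141/2 + 21*(2 + 294) = 141/2 + 21*296 = 141/2 + 6216 = 12573/2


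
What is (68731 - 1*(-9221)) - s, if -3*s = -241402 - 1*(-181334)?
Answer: 173788/3 ≈ 57929.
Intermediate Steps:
s = 60068/3 (s = -(-241402 - 1*(-181334))/3 = -(-241402 + 181334)/3 = -⅓*(-60068) = 60068/3 ≈ 20023.)
(68731 - 1*(-9221)) - s = (68731 - 1*(-9221)) - 1*60068/3 = (68731 + 9221) - 60068/3 = 77952 - 60068/3 = 173788/3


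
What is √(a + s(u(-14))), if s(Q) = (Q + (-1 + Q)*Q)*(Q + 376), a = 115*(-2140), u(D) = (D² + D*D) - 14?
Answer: 2*√26872109 ≈ 10368.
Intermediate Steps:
u(D) = -14 + 2*D² (u(D) = (D² + D²) - 14 = 2*D² - 14 = -14 + 2*D²)
a = -246100
s(Q) = (376 + Q)*(Q + Q*(-1 + Q)) (s(Q) = (Q + Q*(-1 + Q))*(376 + Q) = (376 + Q)*(Q + Q*(-1 + Q)))
√(a + s(u(-14))) = √(-246100 + (-14 + 2*(-14)²)²*(376 + (-14 + 2*(-14)²))) = √(-246100 + (-14 + 2*196)²*(376 + (-14 + 2*196))) = √(-246100 + (-14 + 392)²*(376 + (-14 + 392))) = √(-246100 + 378²*(376 + 378)) = √(-246100 + 142884*754) = √(-246100 + 107734536) = √107488436 = 2*√26872109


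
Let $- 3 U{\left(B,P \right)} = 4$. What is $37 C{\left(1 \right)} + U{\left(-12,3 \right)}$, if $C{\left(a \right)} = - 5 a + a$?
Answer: $- \frac{448}{3} \approx -149.33$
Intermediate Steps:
$C{\left(a \right)} = - 4 a$
$U{\left(B,P \right)} = - \frac{4}{3}$ ($U{\left(B,P \right)} = \left(- \frac{1}{3}\right) 4 = - \frac{4}{3}$)
$37 C{\left(1 \right)} + U{\left(-12,3 \right)} = 37 \left(\left(-4\right) 1\right) - \frac{4}{3} = 37 \left(-4\right) - \frac{4}{3} = -148 - \frac{4}{3} = - \frac{448}{3}$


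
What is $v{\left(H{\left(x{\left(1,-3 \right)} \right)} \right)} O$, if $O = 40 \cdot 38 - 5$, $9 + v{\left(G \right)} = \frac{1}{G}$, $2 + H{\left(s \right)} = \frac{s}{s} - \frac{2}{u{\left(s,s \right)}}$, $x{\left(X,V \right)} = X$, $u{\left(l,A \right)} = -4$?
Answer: $-16665$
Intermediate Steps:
$H{\left(s \right)} = - \frac{1}{2}$ ($H{\left(s \right)} = -2 + \left(\frac{s}{s} - \frac{2}{-4}\right) = -2 + \left(1 - - \frac{1}{2}\right) = -2 + \left(1 + \frac{1}{2}\right) = -2 + \frac{3}{2} = - \frac{1}{2}$)
$v{\left(G \right)} = -9 + \frac{1}{G}$
$O = 1515$ ($O = 1520 - 5 = 1515$)
$v{\left(H{\left(x{\left(1,-3 \right)} \right)} \right)} O = \left(-9 + \frac{1}{- \frac{1}{2}}\right) 1515 = \left(-9 - 2\right) 1515 = \left(-11\right) 1515 = -16665$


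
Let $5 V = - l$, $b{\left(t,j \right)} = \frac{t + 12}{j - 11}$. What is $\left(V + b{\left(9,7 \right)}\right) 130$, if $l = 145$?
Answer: $- \frac{8905}{2} \approx -4452.5$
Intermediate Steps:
$b{\left(t,j \right)} = \frac{12 + t}{-11 + j}$
$V = -29$ ($V = \frac{\left(-1\right) 145}{5} = \frac{1}{5} \left(-145\right) = -29$)
$\left(V + b{\left(9,7 \right)}\right) 130 = \left(-29 + \frac{12 + 9}{-11 + 7}\right) 130 = \left(-29 + \frac{1}{-4} \cdot 21\right) 130 = \left(-29 - \frac{21}{4}\right) 130 = \left(- \frac{137}{4}\right) 130 = - \frac{8905}{2}$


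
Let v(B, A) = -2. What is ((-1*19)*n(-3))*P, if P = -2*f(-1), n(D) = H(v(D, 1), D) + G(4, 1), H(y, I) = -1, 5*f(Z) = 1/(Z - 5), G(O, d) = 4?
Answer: -19/5 ≈ -3.8000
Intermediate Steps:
f(Z) = 1/(5*(-5 + Z)) (f(Z) = 1/(5*(Z - 5)) = 1/(5*(-5 + Z)))
n(D) = 3 (n(D) = -1 + 4 = 3)
P = 1/15 (P = -2/(5*(-5 - 1)) = -2/(5*(-6)) = -2*(-1)/(5*6) = -2*(-1/30) = 1/15 ≈ 0.066667)
((-1*19)*n(-3))*P = (-1*19*3)*(1/15) = -19*3*(1/15) = -57*1/15 = -19/5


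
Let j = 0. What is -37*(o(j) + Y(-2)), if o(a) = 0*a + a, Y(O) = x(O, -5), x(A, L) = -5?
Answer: 185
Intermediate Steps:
Y(O) = -5
o(a) = a (o(a) = 0 + a = a)
-37*(o(j) + Y(-2)) = -37*(0 - 5) = -37*(-5) = 185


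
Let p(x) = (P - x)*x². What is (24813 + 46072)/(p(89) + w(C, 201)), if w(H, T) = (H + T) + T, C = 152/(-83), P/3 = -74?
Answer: -5883455/204431559 ≈ -0.028780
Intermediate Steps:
P = -222 (P = 3*(-74) = -222)
C = -152/83 (C = 152*(-1/83) = -152/83 ≈ -1.8313)
p(x) = x²*(-222 - x) (p(x) = (-222 - x)*x² = x²*(-222 - x))
w(H, T) = H + 2*T
(24813 + 46072)/(p(89) + w(C, 201)) = (24813 + 46072)/(89²*(-222 - 1*89) + (-152/83 + 2*201)) = 70885/(7921*(-222 - 89) + (-152/83 + 402)) = 70885/(7921*(-311) + 33214/83) = 70885/(-2463431 + 33214/83) = 70885/(-204431559/83) = 70885*(-83/204431559) = -5883455/204431559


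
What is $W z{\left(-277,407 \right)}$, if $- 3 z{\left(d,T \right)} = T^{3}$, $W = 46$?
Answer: $- \frac{3101280578}{3} \approx -1.0338 \cdot 10^{9}$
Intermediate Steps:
$z{\left(d,T \right)} = - \frac{T^{3}}{3}$
$W z{\left(-277,407 \right)} = 46 \left(- \frac{407^{3}}{3}\right) = 46 \left(\left(- \frac{1}{3}\right) 67419143\right) = 46 \left(- \frac{67419143}{3}\right) = - \frac{3101280578}{3}$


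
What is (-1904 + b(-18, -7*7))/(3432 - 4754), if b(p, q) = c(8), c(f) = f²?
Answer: 920/661 ≈ 1.3918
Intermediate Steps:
b(p, q) = 64 (b(p, q) = 8² = 64)
(-1904 + b(-18, -7*7))/(3432 - 4754) = (-1904 + 64)/(3432 - 4754) = -1840/(-1322) = -1840*(-1/1322) = 920/661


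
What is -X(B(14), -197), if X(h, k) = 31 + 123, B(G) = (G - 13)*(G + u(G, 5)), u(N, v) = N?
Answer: -154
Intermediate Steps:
B(G) = 2*G*(-13 + G) (B(G) = (G - 13)*(G + G) = (-13 + G)*(2*G) = 2*G*(-13 + G))
X(h, k) = 154
-X(B(14), -197) = -1*154 = -154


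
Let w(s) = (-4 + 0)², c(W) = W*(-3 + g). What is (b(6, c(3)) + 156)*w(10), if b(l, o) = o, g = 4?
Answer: 2544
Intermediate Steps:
c(W) = W (c(W) = W*(-3 + 4) = W*1 = W)
w(s) = 16 (w(s) = (-4)² = 16)
(b(6, c(3)) + 156)*w(10) = (3 + 156)*16 = 159*16 = 2544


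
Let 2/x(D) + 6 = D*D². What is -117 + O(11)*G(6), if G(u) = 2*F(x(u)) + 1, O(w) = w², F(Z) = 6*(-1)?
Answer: -1448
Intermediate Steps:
x(D) = 2/(-6 + D³) (x(D) = 2/(-6 + D*D²) = 2/(-6 + D³))
F(Z) = -6
G(u) = -11 (G(u) = 2*(-6) + 1 = -12 + 1 = -11)
-117 + O(11)*G(6) = -117 + 11²*(-11) = -117 + 121*(-11) = -117 - 1331 = -1448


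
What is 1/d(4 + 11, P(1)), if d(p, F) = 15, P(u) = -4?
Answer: 1/15 ≈ 0.066667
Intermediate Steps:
1/d(4 + 11, P(1)) = 1/15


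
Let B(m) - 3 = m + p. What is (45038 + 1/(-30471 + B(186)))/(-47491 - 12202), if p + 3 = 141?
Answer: -1357625471/1799385792 ≈ -0.75449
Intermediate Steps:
p = 138 (p = -3 + 141 = 138)
B(m) = 141 + m (B(m) = 3 + (m + 138) = 3 + (138 + m) = 141 + m)
(45038 + 1/(-30471 + B(186)))/(-47491 - 12202) = (45038 + 1/(-30471 + (141 + 186)))/(-47491 - 12202) = (45038 + 1/(-30471 + 327))/(-59693) = (45038 + 1/(-30144))*(-1/59693) = (45038 - 1/30144)*(-1/59693) = (1357625471/30144)*(-1/59693) = -1357625471/1799385792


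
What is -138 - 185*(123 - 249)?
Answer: 23172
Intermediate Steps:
-138 - 185*(123 - 249) = -138 - 185*(-126) = -138 + 23310 = 23172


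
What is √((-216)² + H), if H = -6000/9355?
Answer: 4*√10207728831/1871 ≈ 216.00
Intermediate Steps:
H = -1200/1871 (H = -6000*1/9355 = -1200/1871 ≈ -0.64137)
√((-216)² + H) = √((-216)² - 1200/1871) = √(46656 - 1200/1871) = √(87292176/1871) = 4*√10207728831/1871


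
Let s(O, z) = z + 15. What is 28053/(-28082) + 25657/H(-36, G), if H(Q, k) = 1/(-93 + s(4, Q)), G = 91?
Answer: -82137013689/28082 ≈ -2.9249e+6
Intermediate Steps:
s(O, z) = 15 + z
H(Q, k) = 1/(-78 + Q) (H(Q, k) = 1/(-93 + (15 + Q)) = 1/(-78 + Q))
28053/(-28082) + 25657/H(-36, G) = 28053/(-28082) + 25657/(1/(-78 - 36)) = 28053*(-1/28082) + 25657/(1/(-114)) = -28053/28082 + 25657/(-1/114) = -28053/28082 + 25657*(-114) = -28053/28082 - 2924898 = -82137013689/28082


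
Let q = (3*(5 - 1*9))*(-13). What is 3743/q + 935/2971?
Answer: 11266313/463476 ≈ 24.308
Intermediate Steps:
q = 156 (q = (3*(5 - 9))*(-13) = (3*(-4))*(-13) = -12*(-13) = 156)
3743/q + 935/2971 = 3743/156 + 935/2971 = 11266313/463476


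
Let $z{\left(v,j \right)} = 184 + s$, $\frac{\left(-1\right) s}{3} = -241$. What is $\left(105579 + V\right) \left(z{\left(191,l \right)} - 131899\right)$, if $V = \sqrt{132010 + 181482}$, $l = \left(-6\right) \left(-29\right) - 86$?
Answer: $-13830004368 - 261984 \sqrt{78373} \approx -1.3903 \cdot 10^{10}$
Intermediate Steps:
$s = 723$ ($s = \left(-3\right) \left(-241\right) = 723$)
$l = 88$ ($l = 174 - 86 = 88$)
$z{\left(v,j \right)} = 907$ ($z{\left(v,j \right)} = 184 + 723 = 907$)
$V = 2 \sqrt{78373}$ ($V = \sqrt{313492} = 2 \sqrt{78373} \approx 559.9$)
$\left(105579 + V\right) \left(z{\left(191,l \right)} - 131899\right) = \left(105579 + 2 \sqrt{78373}\right) \left(907 - 131899\right) = \left(105579 + 2 \sqrt{78373}\right) \left(-130992\right) = -13830004368 - 261984 \sqrt{78373}$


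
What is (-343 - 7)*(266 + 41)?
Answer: -107450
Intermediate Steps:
(-343 - 7)*(266 + 41) = -350*307 = -107450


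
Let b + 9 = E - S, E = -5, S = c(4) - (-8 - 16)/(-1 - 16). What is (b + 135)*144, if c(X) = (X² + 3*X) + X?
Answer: 221328/17 ≈ 13019.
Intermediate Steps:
c(X) = X² + 4*X
S = 520/17 (S = 4*(4 + 4) - (-8 - 16)/(-1 - 16) = 4*8 - (-24)/(-17) = 32 - (-24)*(-1)/17 = 32 - 1*24/17 = 32 - 24/17 = 520/17 ≈ 30.588)
b = -758/17 (b = -9 + (-5 - 1*520/17) = -9 + (-5 - 520/17) = -9 - 605/17 = -758/17 ≈ -44.588)
(b + 135)*144 = (-758/17 + 135)*144 = (1537/17)*144 = 221328/17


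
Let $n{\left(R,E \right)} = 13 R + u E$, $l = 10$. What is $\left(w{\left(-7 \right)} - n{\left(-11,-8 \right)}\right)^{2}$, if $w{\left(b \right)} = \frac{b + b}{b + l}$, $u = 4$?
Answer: $\frac{261121}{9} \approx 29013.0$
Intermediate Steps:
$w{\left(b \right)} = \frac{2 b}{10 + b}$ ($w{\left(b \right)} = \frac{b + b}{b + 10} = \frac{2 b}{10 + b}$)
$n{\left(R,E \right)} = 4 E + 13 R$ ($n{\left(R,E \right)} = 13 R + 4 E = 4 E + 13 R$)
$\left(w{\left(-7 \right)} - n{\left(-11,-8 \right)}\right)^{2} = \left(2 \left(-7\right) \frac{1}{10 - 7} - \left(4 \left(-8\right) + 13 \left(-11\right)\right)\right)^{2} = \left(2 \left(-7\right) \frac{1}{3} - \left(-32 - 143\right)\right)^{2} = \left(2 \left(-7\right) \frac{1}{3} - -175\right)^{2} = \left(- \frac{14}{3} + 175\right)^{2} = \left(\frac{511}{3}\right)^{2} = \frac{261121}{9}$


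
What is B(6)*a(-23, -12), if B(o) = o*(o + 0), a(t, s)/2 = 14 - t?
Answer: 2664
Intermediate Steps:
a(t, s) = 28 - 2*t (a(t, s) = 2*(14 - t) = 28 - 2*t)
B(o) = o² (B(o) = o*o = o²)
B(6)*a(-23, -12) = 6²*(28 - 2*(-23)) = 36*(28 + 46) = 36*74 = 2664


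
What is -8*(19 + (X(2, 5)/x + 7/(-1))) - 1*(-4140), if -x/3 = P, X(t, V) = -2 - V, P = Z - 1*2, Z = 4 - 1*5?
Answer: 36452/9 ≈ 4050.2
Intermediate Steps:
Z = -1 (Z = 4 - 5 = -1)
P = -3 (P = -1 - 1*2 = -1 - 2 = -3)
x = 9 (x = -3*(-3) = 9)
-8*(19 + (X(2, 5)/x + 7/(-1))) - 1*(-4140) = -8*(19 + ((-2 - 1*5)/9 + 7/(-1))) - 1*(-4140) = -8*(19 + ((-2 - 5)*(⅑) + 7*(-1))) + 4140 = -8*(19 + (-7*⅑ - 7)) + 4140 = -8*(19 + (-7/9 - 7)) + 4140 = -8*(19 - 70/9) + 4140 = -8*101/9 + 4140 = -808/9 + 4140 = 36452/9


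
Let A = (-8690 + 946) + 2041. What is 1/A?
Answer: -1/5703 ≈ -0.00017535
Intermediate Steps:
A = -5703 (A = -7744 + 2041 = -5703)
1/A = 1/(-5703) = -1/5703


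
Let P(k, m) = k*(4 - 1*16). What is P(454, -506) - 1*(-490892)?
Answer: 485444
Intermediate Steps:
P(k, m) = -12*k (P(k, m) = k*(4 - 16) = k*(-12) = -12*k)
P(454, -506) - 1*(-490892) = -12*454 - 1*(-490892) = -5448 + 490892 = 485444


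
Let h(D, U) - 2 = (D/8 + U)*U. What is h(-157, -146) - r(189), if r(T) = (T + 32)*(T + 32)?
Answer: -98631/4 ≈ -24658.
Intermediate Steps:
r(T) = (32 + T)² (r(T) = (32 + T)*(32 + T) = (32 + T)²)
h(D, U) = 2 + U*(U + D/8) (h(D, U) = 2 + (D/8 + U)*U = 2 + (U + D/8)*U = 2 + U*(U + D/8))
h(-157, -146) - r(189) = (2 + (-146)² + (⅛)*(-157)*(-146)) - (32 + 189)² = (2 + 21316 + 11461/4) - 1*221² = 96733/4 - 1*48841 = 96733/4 - 48841 = -98631/4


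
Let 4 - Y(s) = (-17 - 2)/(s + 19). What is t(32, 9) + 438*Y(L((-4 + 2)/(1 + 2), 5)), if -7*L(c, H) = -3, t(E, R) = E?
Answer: 150439/68 ≈ 2212.3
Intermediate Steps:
L(c, H) = 3/7 (L(c, H) = -⅐*(-3) = 3/7)
Y(s) = 4 + 19/(19 + s) (Y(s) = 4 - (-17 - 2)/(s + 19) = 4 - (-19)/(19 + s) = 4 + 19/(19 + s))
t(32, 9) + 438*Y(L((-4 + 2)/(1 + 2), 5)) = 32 + 438*((95 + 4*(3/7))/(19 + 3/7)) = 32 + 438*((95 + 12/7)/(136/7)) = 32 + 438*((7/136)*(677/7)) = 32 + 438*(677/136) = 32 + 148263/68 = 150439/68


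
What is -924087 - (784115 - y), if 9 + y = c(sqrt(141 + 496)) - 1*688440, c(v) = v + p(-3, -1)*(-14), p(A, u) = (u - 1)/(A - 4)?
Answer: -2396655 + 7*sqrt(13) ≈ -2.3966e+6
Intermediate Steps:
p(A, u) = (-1 + u)/(-4 + A)
c(v) = -4 + v (c(v) = v + ((-1 - 1)/(-4 - 3))*(-14) = v + (-2/(-7))*(-14) = v - 1/7*(-2)*(-14) = v + (2/7)*(-14) = v - 4 = -4 + v)
y = -688453 + 7*sqrt(13) (y = -9 + ((-4 + sqrt(141 + 496)) - 1*688440) = -9 + ((-4 + sqrt(637)) - 688440) = -9 + ((-4 + 7*sqrt(13)) - 688440) = -9 + (-688444 + 7*sqrt(13)) = -688453 + 7*sqrt(13) ≈ -6.8843e+5)
-924087 - (784115 - y) = -924087 - (784115 - (-688453 + 7*sqrt(13))) = -924087 - (784115 + (688453 - 7*sqrt(13))) = -924087 - (1472568 - 7*sqrt(13)) = -924087 + (-1472568 + 7*sqrt(13)) = -2396655 + 7*sqrt(13)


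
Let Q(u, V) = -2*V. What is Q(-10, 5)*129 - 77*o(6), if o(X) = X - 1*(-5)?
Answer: -2137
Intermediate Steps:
o(X) = 5 + X (o(X) = X + 5 = 5 + X)
Q(-10, 5)*129 - 77*o(6) = -2*5*129 - 77*(5 + 6) = -10*129 - 77*11 = -1290 - 847 = -2137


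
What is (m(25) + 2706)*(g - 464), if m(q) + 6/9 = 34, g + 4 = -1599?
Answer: -5662202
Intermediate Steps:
g = -1603 (g = -4 - 1599 = -1603)
m(q) = 100/3 (m(q) = -2/3 + 34 = 100/3)
(m(25) + 2706)*(g - 464) = (100/3 + 2706)*(-1603 - 464) = (8218/3)*(-2067) = -5662202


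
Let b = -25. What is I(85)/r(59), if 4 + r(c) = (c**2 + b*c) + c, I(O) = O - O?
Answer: 0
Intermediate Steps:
I(O) = 0
r(c) = -4 + c**2 - 24*c (r(c) = -4 + ((c**2 - 25*c) + c) = -4 + (c**2 - 24*c) = -4 + c**2 - 24*c)
I(85)/r(59) = 0/(-4 + 59**2 - 24*59) = 0/(-4 + 3481 - 1416) = 0/2061 = 0*(1/2061) = 0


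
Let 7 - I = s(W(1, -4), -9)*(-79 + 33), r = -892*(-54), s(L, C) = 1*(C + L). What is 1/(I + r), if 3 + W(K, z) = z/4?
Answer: 1/47577 ≈ 2.1019e-5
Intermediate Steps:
W(K, z) = -3 + z/4
s(L, C) = C + L
r = 48168
I = -591 (I = 7 - (-9 + (-3 + (1/4)*(-4)))*(-79 + 33) = 7 - (-9 + (-3 - 1))*(-46) = 7 - (-9 - 4)*(-46) = 7 - (-13)*(-46) = 7 - 1*598 = 7 - 598 = -591)
1/(I + r) = 1/(-591 + 48168) = 1/47577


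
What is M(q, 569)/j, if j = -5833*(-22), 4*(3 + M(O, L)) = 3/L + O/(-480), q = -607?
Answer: -154243/7378609920 ≈ -2.0904e-5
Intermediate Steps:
M(O, L) = -3 - O/1920 + 3/(4*L) (M(O, L) = -3 + (3/L + O/(-480))/4 = -3 + (3/L + O*(-1/480))/4 = -3 + (3/L - O/480)/4 = -3 + (-O/1920 + 3/(4*L)) = -3 - O/1920 + 3/(4*L))
j = 128326
M(q, 569)/j = ((1/1920)*(1440 - 1*569*(5760 - 607))/569)/128326 = ((1/1920)*(1/569)*(1440 - 1*569*5153))*(1/128326) = ((1/1920)*(1/569)*(1440 - 2932057))*(1/128326) = ((1/1920)*(1/569)*(-2930617))*(1/128326) = -2930617/1092480*1/128326 = -154243/7378609920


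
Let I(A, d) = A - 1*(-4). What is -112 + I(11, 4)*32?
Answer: 368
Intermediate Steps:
I(A, d) = 4 + A (I(A, d) = A + 4 = 4 + A)
-112 + I(11, 4)*32 = -112 + (4 + 11)*32 = -112 + 15*32 = -112 + 480 = 368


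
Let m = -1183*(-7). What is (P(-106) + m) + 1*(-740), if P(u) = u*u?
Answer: 18777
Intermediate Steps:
m = 8281
P(u) = u²
(P(-106) + m) + 1*(-740) = ((-106)² + 8281) + 1*(-740) = (11236 + 8281) - 740 = 19517 - 740 = 18777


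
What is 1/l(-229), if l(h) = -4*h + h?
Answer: 1/687 ≈ 0.0014556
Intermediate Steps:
l(h) = -3*h
1/l(-229) = 1/(-3*(-229)) = 1/687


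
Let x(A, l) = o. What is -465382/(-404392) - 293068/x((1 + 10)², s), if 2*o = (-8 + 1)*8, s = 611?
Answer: 14815923169/1415372 ≈ 10468.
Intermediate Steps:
o = -28 (o = ((-8 + 1)*8)/2 = (-7*8)/2 = (½)*(-56) = -28)
x(A, l) = -28
-465382/(-404392) - 293068/x((1 + 10)², s) = -465382/(-404392) - 293068/(-28) = -465382*(-1/404392) - 293068*(-1/28) = 232691/202196 + 73267/7 = 14815923169/1415372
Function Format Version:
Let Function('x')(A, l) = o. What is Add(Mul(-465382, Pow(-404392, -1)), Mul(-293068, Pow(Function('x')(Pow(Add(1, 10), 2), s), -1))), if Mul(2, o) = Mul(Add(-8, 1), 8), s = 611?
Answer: Rational(14815923169, 1415372) ≈ 10468.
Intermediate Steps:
o = -28 (o = Mul(Rational(1, 2), Mul(Add(-8, 1), 8)) = Mul(Rational(1, 2), Mul(-7, 8)) = Mul(Rational(1, 2), -56) = -28)
Function('x')(A, l) = -28
Add(Mul(-465382, Pow(-404392, -1)), Mul(-293068, Pow(Function('x')(Pow(Add(1, 10), 2), s), -1))) = Add(Mul(-465382, Pow(-404392, -1)), Mul(-293068, Pow(-28, -1))) = Add(Mul(-465382, Rational(-1, 404392)), Mul(-293068, Rational(-1, 28))) = Add(Rational(232691, 202196), Rational(73267, 7)) = Rational(14815923169, 1415372)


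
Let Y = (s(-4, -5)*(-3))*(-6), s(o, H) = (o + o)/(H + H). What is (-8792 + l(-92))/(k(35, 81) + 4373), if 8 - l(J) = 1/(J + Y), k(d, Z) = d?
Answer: -3408187/1710304 ≈ -1.9927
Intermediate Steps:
s(o, H) = o/H (s(o, H) = (2*o)/((2*H)) = (2*o)*(1/(2*H)) = o/H)
Y = 72/5 (Y = (-4/(-5)*(-3))*(-6) = (-4*(-1/5)*(-3))*(-6) = ((4/5)*(-3))*(-6) = -12/5*(-6) = 72/5 ≈ 14.400)
l(J) = 8 - 1/(72/5 + J) (l(J) = 8 - 1/(J + 72/5) = 8 - 1/(72/5 + J))
(-8792 + l(-92))/(k(35, 81) + 4373) = (-8792 + (571 + 40*(-92))/(72 + 5*(-92)))/(35 + 4373) = (-8792 + (571 - 3680)/(72 - 460))/4408 = (-8792 - 3109/(-388))*(1/4408) = (-8792 - 1/388*(-3109))*(1/4408) = (-8792 + 3109/388)*(1/4408) = -3408187/388*1/4408 = -3408187/1710304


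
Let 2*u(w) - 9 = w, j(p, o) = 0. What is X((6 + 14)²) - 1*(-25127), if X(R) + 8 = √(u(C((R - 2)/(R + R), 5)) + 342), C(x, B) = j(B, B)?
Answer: 25119 + 3*√154/2 ≈ 25138.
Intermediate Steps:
C(x, B) = 0
u(w) = 9/2 + w/2
X(R) = -8 + 3*√154/2 (X(R) = -8 + √((9/2 + (½)*0) + 342) = -8 + √((9/2 + 0) + 342) = -8 + √(9/2 + 342) = -8 + √(693/2) = -8 + 3*√154/2)
X((6 + 14)²) - 1*(-25127) = (-8 + 3*√154/2) - 1*(-25127) = (-8 + 3*√154/2) + 25127 = 25119 + 3*√154/2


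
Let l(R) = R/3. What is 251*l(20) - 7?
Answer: 4999/3 ≈ 1666.3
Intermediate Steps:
l(R) = R/3 (l(R) = R*(⅓) = R/3)
251*l(20) - 7 = 251*((⅓)*20) - 7 = 251*(20/3) - 7 = 5020/3 - 7 = 4999/3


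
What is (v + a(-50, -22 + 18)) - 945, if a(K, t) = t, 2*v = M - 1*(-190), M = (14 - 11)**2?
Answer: -1699/2 ≈ -849.50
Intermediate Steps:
M = 9 (M = 3**2 = 9)
v = 199/2 (v = (9 - 1*(-190))/2 = (9 + 190)/2 = (1/2)*199 = 199/2 ≈ 99.500)
(v + a(-50, -22 + 18)) - 945 = (199/2 + (-22 + 18)) - 945 = (199/2 - 4) - 945 = 191/2 - 945 = -1699/2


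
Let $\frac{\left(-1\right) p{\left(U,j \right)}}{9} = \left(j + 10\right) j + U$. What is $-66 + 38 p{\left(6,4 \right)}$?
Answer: $-21270$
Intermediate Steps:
$p{\left(U,j \right)} = - 9 U - 9 j \left(10 + j\right)$ ($p{\left(U,j \right)} = - 9 \left(\left(j + 10\right) j + U\right) = - 9 \left(\left(10 + j\right) j + U\right) = - 9 \left(j \left(10 + j\right) + U\right) = - 9 \left(U + j \left(10 + j\right)\right) = - 9 U - 9 j \left(10 + j\right)$)
$-66 + 38 p{\left(6,4 \right)} = -66 + 38 \left(\left(-90\right) 4 - 54 - 9 \cdot 4^{2}\right) = -66 + 38 \left(-360 - 54 - 144\right) = -66 + 38 \left(-558\right) = -66 - 21204 = -21270$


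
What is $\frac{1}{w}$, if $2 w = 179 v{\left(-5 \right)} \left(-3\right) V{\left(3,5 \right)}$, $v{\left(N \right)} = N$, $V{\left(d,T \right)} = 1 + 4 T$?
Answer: $\frac{2}{56385} \approx 3.547 \cdot 10^{-5}$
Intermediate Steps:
$w = \frac{56385}{2}$ ($w = \frac{179 \left(-5\right) \left(-3\right) \left(1 + 4 \cdot 5\right)}{2} = \frac{179 \cdot 15 \left(1 + 20\right)}{2} = \frac{179 \cdot 15 \cdot 21}{2} = \frac{179 \cdot 315}{2} = \frac{1}{2} \cdot 56385 = \frac{56385}{2} \approx 28193.0$)
$\frac{1}{w} = \frac{1}{\frac{56385}{2}} = \frac{2}{56385}$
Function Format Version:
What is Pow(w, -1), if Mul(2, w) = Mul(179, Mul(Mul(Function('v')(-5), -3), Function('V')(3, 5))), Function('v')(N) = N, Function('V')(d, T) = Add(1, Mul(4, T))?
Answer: Rational(2, 56385) ≈ 3.5470e-5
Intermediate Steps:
w = Rational(56385, 2) (w = Mul(Rational(1, 2), Mul(179, Mul(Mul(-5, -3), Add(1, Mul(4, 5))))) = Mul(Rational(1, 2), Mul(179, Mul(15, Add(1, 20)))) = Mul(Rational(1, 2), Mul(179, Mul(15, 21))) = Mul(Rational(1, 2), Mul(179, 315)) = Mul(Rational(1, 2), 56385) = Rational(56385, 2) ≈ 28193.)
Pow(w, -1) = Pow(Rational(56385, 2), -1) = Rational(2, 56385)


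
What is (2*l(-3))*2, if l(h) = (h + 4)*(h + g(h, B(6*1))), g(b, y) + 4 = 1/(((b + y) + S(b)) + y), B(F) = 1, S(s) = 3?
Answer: -26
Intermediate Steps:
g(b, y) = -4 + 1/(3 + b + 2*y) (g(b, y) = -4 + 1/(((b + y) + 3) + y) = -4 + 1/((3 + b + y) + y) = -4 + 1/(3 + b + 2*y))
l(h) = (4 + h)*(h + (-19 - 4*h)/(5 + h)) (l(h) = (h + 4)*(h + (-11 - 8*1 - 4*h)/(3 + h + 2*1)) = (4 + h)*(h + (-11 - 8 - 4*h)/(3 + h + 2)) = (4 + h)*(h + (-19 - 4*h)/(5 + h)))
(2*l(-3))*2 = (2*((-76 + (-3)³ - 15*(-3) + 5*(-3)²)/(5 - 3)))*2 = (2*((-76 - 27 + 45 + 5*9)/2))*2 = (2*((-76 - 27 + 45 + 45)/2))*2 = (2*((½)*(-13)))*2 = (2*(-13/2))*2 = -13*2 = -26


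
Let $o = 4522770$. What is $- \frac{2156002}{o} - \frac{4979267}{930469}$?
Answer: $- \frac{12263086217264}{2104148639565} \approx -5.828$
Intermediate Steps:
$- \frac{2156002}{o} - \frac{4979267}{930469} = - \frac{2156002}{4522770} - \frac{4979267}{930469} = \left(-2156002\right) \frac{1}{4522770} - \frac{4979267}{930469} = - \frac{1078001}{2261385} - \frac{4979267}{930469} = - \frac{12263086217264}{2104148639565}$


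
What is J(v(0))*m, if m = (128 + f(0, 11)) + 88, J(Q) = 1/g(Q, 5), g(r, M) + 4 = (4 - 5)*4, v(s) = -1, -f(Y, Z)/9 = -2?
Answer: -117/4 ≈ -29.250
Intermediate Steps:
f(Y, Z) = 18 (f(Y, Z) = -9*(-2) = 18)
g(r, M) = -8 (g(r, M) = -4 + (4 - 5)*4 = -4 - 1*4 = -4 - 4 = -8)
J(Q) = -⅛ (J(Q) = 1/(-8) = -⅛)
m = 234 (m = (128 + 18) + 88 = 146 + 88 = 234)
J(v(0))*m = -⅛*234 = -117/4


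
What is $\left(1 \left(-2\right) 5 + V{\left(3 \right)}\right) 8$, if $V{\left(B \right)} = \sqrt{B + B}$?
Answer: $-80 + 8 \sqrt{6} \approx -60.404$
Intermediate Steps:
$V{\left(B \right)} = \sqrt{2} \sqrt{B}$ ($V{\left(B \right)} = \sqrt{2 B} = \sqrt{2} \sqrt{B}$)
$\left(1 \left(-2\right) 5 + V{\left(3 \right)}\right) 8 = \left(1 \left(-2\right) 5 + \sqrt{2} \sqrt{3}\right) 8 = \left(\left(-2\right) 5 + \sqrt{6}\right) 8 = \left(-10 + \sqrt{6}\right) 8 = -80 + 8 \sqrt{6}$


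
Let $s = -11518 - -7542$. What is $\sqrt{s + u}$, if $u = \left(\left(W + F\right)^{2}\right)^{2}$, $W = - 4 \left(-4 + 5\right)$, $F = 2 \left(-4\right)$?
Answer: $2 \sqrt{4190} \approx 129.46$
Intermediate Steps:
$F = -8$
$W = -4$ ($W = \left(-4\right) 1 = -4$)
$u = 20736$ ($u = \left(\left(-4 - 8\right)^{2}\right)^{2} = \left(\left(-12\right)^{2}\right)^{2} = 144^{2} = 20736$)
$s = -3976$ ($s = -11518 + 7542 = -3976$)
$\sqrt{s + u} = \sqrt{-3976 + 20736} = \sqrt{16760} = 2 \sqrt{4190}$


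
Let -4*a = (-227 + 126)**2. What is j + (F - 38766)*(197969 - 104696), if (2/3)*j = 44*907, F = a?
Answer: -15414522897/4 ≈ -3.8536e+9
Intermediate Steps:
a = -10201/4 (a = -(-227 + 126)**2/4 = -1/4*(-101)**2 = -1/4*10201 = -10201/4 ≈ -2550.3)
F = -10201/4 ≈ -2550.3
j = 59862 (j = 3*(44*907)/2 = (3/2)*39908 = 59862)
j + (F - 38766)*(197969 - 104696) = 59862 + (-10201/4 - 38766)*(197969 - 104696) = 59862 - 165265/4*93273 = 59862 - 15414762345/4 = -15414522897/4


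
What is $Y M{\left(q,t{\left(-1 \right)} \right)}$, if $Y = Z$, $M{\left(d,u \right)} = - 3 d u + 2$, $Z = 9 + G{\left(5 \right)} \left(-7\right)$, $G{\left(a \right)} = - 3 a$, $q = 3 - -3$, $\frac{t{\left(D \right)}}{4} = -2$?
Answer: $16644$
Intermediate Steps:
$t{\left(D \right)} = -8$ ($t{\left(D \right)} = 4 \left(-2\right) = -8$)
$q = 6$ ($q = 3 + 3 = 6$)
$Z = 114$ ($Z = 9 + \left(-3\right) 5 \left(-7\right) = 9 - -105 = 9 + 105 = 114$)
$M{\left(d,u \right)} = 2 - 3 d u$ ($M{\left(d,u \right)} = - 3 d u + 2 = 2 - 3 d u$)
$Y = 114$
$Y M{\left(q,t{\left(-1 \right)} \right)} = 114 \left(2 - 18 \left(-8\right)\right) = 114 \left(2 + 144\right) = 114 \cdot 146 = 16644$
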